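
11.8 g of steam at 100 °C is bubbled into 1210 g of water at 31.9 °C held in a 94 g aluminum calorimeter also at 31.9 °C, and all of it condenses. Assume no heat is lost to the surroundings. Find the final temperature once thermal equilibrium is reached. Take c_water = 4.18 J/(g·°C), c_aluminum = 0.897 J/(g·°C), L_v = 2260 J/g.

Heat gained plus heat lost sum to zero:
latent heat released on condensation: 11.8·2260 = 26668; condensed water 100 °C→T: 49.32(T − 100); original water: 5057.8(T − 31.9); aluminum cup: 94·0.897·(T − 31.9) = 84.32(T − 31.9)
5191.4 T = 26668 + 4932.4 + 164034 = 195634
T ≈ 37.68 °C (< 100 °C, so full condensation is consistent).

T_f ≈ 37.7 °C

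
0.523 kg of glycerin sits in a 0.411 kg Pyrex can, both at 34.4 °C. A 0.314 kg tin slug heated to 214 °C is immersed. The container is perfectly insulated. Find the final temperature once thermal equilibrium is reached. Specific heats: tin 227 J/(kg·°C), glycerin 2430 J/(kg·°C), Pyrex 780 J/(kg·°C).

T_f ≈ 42.1 °C

T_f = Σ m_i c_i T_i / Σ m_i c_i:
T_f = (71.28·214 + 1270.9·34.4 + 320.58·34.4) / (71.28 + 1270.9 + 320.58)
    = 70000 / 1662.7 ≈ 42.10 °C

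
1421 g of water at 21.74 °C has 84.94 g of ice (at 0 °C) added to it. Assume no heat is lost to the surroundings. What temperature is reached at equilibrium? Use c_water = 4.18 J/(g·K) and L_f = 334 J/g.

T_f ≈ 16.0 °C

Let T be the final temperature. ΣQ_i = 0:
fusion: m_ice L_f = 84.94×334 = 28370; warm the meltwater: 355.05 T; water: 5939.8(T − 21.74)
6294.8 T = 129131 − 28370 = 100761
T ≈ 16.01 °C — above 0 °C, consistent with complete melting.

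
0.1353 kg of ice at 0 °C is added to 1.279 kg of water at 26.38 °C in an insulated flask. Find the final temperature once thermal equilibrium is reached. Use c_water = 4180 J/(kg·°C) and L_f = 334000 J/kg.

Conservation of energy gives ΣQ = 0:
latent heat to melt: 0.1353×334000 = 45190
  warm the meltwater: 565.55 T
  water: 5346.2(T − 26.38)
5911.8 T = 141033 − 45190 = 95843
T ≈ 16.21 °C — above 0 °C, consistent with complete melting.

T_f ≈ 16.2 °C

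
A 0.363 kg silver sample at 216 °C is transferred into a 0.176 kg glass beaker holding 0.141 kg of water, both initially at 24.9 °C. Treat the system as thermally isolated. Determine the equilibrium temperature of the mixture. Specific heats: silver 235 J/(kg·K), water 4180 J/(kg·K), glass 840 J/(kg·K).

T_f = Σ m_i c_i T_i / Σ m_i c_i:
T_f = (85.3×216 + 589.38×24.9 + 147.84×24.9) / (85.3 + 589.38 + 147.84)
    = 36783 / 822.52 ≈ 44.72 °C

T_f ≈ 44.7 °C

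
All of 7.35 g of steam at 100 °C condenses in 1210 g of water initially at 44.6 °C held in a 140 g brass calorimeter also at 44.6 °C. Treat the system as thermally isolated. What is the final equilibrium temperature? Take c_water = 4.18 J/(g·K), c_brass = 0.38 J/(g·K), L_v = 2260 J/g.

T_f ≈ 48.2 °C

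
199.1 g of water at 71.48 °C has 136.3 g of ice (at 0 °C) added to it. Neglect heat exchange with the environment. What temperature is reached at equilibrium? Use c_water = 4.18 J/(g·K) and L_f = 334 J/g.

T_f ≈ 10.0 °C

Net heat exchanged in the isolated system is zero:
melt ice: 136.3×334 = 45524; warm the meltwater: 569.73 T; water cools: 199.1×4.18×(T − 71.48) = 832.24(T − 71.48)
1402 T = 59488 − 45524 = 13964
T ≈ 9.96 °C. Since T > 0 °C, the all-ice-melts assumption holds.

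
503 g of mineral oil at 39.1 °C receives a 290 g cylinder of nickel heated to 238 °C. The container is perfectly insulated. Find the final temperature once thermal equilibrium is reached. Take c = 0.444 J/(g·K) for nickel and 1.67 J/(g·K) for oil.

Setting the total heat transfer to zero:
290·0.444·(T − 238) + 503·1.67·(T − 39.1) = 0
(128.76 + 840.01) T = 128.76·238 + 840.01·39.1
T = 63489 / 968.77 = 65.5 °C

T_f ≈ 65.5 °C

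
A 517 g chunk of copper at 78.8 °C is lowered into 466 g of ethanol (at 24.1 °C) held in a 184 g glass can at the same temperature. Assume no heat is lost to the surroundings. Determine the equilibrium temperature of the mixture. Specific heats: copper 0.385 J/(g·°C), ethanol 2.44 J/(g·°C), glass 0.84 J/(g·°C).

T_f ≈ 31.4 °C

Net heat exchanged in the isolated system is zero:
517·0.385·(T − 78.8) + 466·2.44·(T − 24.1) + 184·0.84·(T − 24.1) = 0
199.05(T − 78.8) + 1137(T − 24.1) + 154.56(T − 24.1) = 0
1490.6 T = 46812
T ≈ 31.40 °C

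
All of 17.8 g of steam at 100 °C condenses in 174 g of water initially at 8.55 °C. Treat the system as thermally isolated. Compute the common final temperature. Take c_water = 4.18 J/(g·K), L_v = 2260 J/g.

Energy balance with sensible and latent terms:
steam→water at 100 °C releases m L_v = 17.8×2260 = 40228
  condensed water 100 °C→T: 74.4(T − 100)
  water warms: 174×4.18×(T − 8.55) = 727.32(T − 8.55)
801.72 T = 40228 + 7440.4 + 6218.6 = 53887
T ≈ 67.21 °C, under the boiling point, so the assumption holds.

T_f ≈ 67.2 °C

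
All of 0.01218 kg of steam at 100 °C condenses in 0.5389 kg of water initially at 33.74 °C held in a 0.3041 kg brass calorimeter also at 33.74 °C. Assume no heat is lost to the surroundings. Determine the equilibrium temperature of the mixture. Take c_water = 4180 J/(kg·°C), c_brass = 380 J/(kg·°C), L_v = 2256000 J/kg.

T_f ≈ 46.5 °C

Net heat exchanged in the isolated system is zero:
latent heat released on condensation: 0.01218·2256000 = 27478
  condensed water 100 °C→T: 50.91(T − 100)
  water warms: 0.5389·4180·(T − 33.74) = 2252.6(T − 33.74)
  cup: 115.56(T − 33.74)
2419.1 T = 27478 + 5091.2 + 79902 = 112471
T ≈ 46.49 °C — below 100 °C, confirming all the steam condensed.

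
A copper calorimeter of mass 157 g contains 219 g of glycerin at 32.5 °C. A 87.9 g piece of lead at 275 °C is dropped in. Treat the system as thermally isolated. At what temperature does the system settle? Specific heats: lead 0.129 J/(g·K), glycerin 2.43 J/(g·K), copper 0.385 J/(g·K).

T_f ≈ 37.1 °C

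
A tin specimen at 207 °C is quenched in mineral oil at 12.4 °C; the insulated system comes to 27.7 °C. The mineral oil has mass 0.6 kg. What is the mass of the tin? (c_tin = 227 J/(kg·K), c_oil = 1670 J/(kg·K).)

Conservation of energy gives ΣQ = 0:
m·227·(27.7 − 207) + 0.6·1670·(27.7 − 12.4) = 0
-40701 m = -15331
m = -15331/-40701 ≈ 0.3767 kg

m ≈ 0.377 kg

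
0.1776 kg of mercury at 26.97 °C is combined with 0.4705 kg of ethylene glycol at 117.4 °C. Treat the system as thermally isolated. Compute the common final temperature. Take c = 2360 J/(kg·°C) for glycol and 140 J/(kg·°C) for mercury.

Conservation of energy gives ΣQ = 0:
0.4705·2360·(T − 117.4) + 0.1776·140·(T − 26.97) = 0
1110.4(T − 117.4) + 24.86(T − 26.97) = 0
(1110.4 + 24.86) T = 1110.4·117.4 + 24.86·26.97
T ≈ 115.42 °C

T_f ≈ 115.4 °C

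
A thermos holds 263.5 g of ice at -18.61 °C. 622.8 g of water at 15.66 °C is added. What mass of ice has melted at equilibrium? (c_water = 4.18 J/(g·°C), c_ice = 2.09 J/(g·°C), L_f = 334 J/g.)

Heat available from the water dropping to 0 °C: 622.8×4.18×15.66 = 40768 J.
Warming the ice to 0 °C takes 263.5×2.09×18.61 = 10249 J, leaving 30519 J for melting.
Melting all 263.5 g of ice would need 263.5×334 = 88009 J.
That's not enough to melt it all — equilibrium is at 0 °C with ice remaining.
m_melted×334 = 30519  ⇒  m_melted ≈ 91.37 g.

m_melted ≈ 91.4 g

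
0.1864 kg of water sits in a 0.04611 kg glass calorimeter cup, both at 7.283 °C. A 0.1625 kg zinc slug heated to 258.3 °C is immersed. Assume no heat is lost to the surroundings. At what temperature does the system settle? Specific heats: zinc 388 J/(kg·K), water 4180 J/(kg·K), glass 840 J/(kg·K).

Let T be the final temperature. ΣQ_i = 0:
0.1625×388×(T − 258.3) + 0.1864×4180×(T − 7.283) + 0.04611×840×(T − 7.283) = 0
(63.05 + 779.15 + 38.73) T = 63.05×258.3 + 779.15×7.283 + 38.73×7.283
T = 22242/880.93 ≈ 25.25 °C

T_f ≈ 25.2 °C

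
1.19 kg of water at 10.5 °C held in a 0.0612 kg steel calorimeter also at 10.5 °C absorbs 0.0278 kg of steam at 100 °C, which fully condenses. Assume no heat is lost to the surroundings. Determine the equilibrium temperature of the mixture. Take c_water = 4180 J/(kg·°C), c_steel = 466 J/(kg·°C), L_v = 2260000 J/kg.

T_f ≈ 24.8 °C

Setting the total heat transfer to zero:
latent heat released on condensation: 0.0278·2260000 = 62828; condensate cools 100→T: 0.0278·4180·(T − 100) = 116.2(T − 100); original water: 4974.2(T − 10.5); cup: 28.52(T − 10.5)
5118.9 T = 62828 + 11620 + 52529 = 126977
T ≈ 24.81 °C — below 100 °C, confirming all the steam condensed.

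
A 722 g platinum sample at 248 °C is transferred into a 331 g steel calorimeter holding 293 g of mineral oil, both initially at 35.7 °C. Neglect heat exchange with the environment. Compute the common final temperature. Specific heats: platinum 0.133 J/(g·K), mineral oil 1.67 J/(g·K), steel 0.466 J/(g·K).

T_f ≈ 63.3 °C

Taking heat into each body as positive, Σ m c ΔT = 0:
722×0.133×(T − 248) + 293×1.67×(T − 35.7) + 331×0.466×(T − 35.7) = 0
(96.03 + 489.31 + 154.25) T = 96.03×248 + 489.31×35.7 + 154.25×35.7
T = 46789/739.58 ≈ 63.26 °C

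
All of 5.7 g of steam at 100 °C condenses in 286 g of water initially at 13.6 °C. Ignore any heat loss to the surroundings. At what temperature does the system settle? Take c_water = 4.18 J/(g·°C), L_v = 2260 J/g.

Conservation of energy gives ΣQ = 0:
steam→water at 100 °C releases m L_v = 5.7·2260 = 12882
  condensed water 100 °C→T: 23.83(T − 100)
  water warms: 286·4.18·(T − 13.6) = 1195.5(T − 13.6)
1219.3 T = 12882 + 2382.6 + 16259 = 31523
T ≈ 25.85 °C — below 100 °C, confirming all the steam condensed.

T_f ≈ 25.9 °C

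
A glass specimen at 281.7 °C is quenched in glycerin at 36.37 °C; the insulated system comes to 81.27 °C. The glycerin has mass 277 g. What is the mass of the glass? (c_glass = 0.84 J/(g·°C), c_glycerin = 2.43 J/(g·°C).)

m ≈ 180 g

Heat gained plus heat lost sum to zero:
m×0.84×(81.27 − 281.7) + 277×2.43×(81.27 − 36.37) = 0
-168.36 m = -30223
m = -30223/-168.36 ≈ 179.5 g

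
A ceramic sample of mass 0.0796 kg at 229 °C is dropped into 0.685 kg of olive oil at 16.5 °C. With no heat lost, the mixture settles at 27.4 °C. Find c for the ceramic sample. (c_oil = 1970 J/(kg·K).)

Heat lost by the ceramic sample = heat gained by the oil:
0.0796×c×(229 − 27.4) = 0.685×1970×(27.4 − 16.5)
16.05 c = 14709  ⇒  c ≈ 916.6 J/(kg·K)

c ≈ 917 J/(kg·K)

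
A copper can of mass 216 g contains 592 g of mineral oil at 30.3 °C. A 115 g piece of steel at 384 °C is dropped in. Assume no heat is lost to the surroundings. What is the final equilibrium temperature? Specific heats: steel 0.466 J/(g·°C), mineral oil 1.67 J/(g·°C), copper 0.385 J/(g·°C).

T_f ≈ 47.1 °C

Net heat exchanged in the isolated system is zero:
115*0.466*(T − 384) + 592*1.67*(T − 30.3) + 216*0.385*(T − 30.3) = 0
53.59(T − 384) + 988.64(T − 30.3) + 83.16(T − 30.3) = 0
1125.4 T = 53054
T = 53054 / 1125.4 = 47.1 °C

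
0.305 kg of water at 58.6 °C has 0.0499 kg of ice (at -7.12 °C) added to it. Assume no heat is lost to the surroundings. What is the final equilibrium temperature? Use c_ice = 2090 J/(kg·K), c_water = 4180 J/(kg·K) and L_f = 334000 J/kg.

T_f ≈ 38.6 °C

Energy conservation, ΣQ = 0:
ice -7.12→0 °C: 0.0499×2090×7.12 = 742.55; fusion: m_ice L_f = 0.0499×334000 = 16667; warm the meltwater: 208.58 T; water: 1274.9(T − 58.6)
1483.5 T = 74709 − 17409 = 57300
T ≈ 38.63 °C (positive, so assuming full melt was valid).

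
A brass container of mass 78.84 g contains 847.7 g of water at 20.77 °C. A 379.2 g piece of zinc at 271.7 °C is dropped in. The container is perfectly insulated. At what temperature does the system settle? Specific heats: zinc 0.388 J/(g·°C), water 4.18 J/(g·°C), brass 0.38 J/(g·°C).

T_f ≈ 30.7 °C

Let T be the final temperature. ΣQ_i = 0:
379.2×0.388×(T − 271.7) + 847.7×4.18×(T − 20.77) + 78.84×0.38×(T − 20.77) = 0
147.13(T − 271.7) + 3543.4(T − 20.77) + 29.96(T − 20.77) = 0
3720.5 T = 114193
T = 114193/3720.5 ≈ 30.69 °C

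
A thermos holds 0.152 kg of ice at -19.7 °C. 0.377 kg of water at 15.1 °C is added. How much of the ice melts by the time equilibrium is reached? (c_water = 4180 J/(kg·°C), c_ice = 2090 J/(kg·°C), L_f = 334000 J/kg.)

m_melted ≈ 0.0525 kg

Heat available from the water dropping to 0 °C: 0.377·4180·15.1 = 23795 J.
Warming the ice to 0 °C takes 0.152·2090·19.7 = 6258.3 J, leaving 17537 J for melting.
Melting all 0.152 kg of ice would need 0.152·334000 = 50768 J.
Since 17537 < 50768 J, not all the ice melts; equilibrium is at 0 °C.
Mass melted = 17537/334000 ≈ 0.05251 kg.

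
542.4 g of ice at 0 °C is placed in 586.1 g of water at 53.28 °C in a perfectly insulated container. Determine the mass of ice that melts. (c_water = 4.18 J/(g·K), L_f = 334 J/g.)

m_melted ≈ 391 g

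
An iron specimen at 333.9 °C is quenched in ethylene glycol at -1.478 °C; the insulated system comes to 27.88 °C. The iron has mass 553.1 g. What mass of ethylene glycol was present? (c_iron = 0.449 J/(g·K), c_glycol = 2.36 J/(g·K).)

m ≈ 1100 g

|Q_iron| = |Q_glycol|:
553.1·0.449·(333.9 − 27.88) = m·2.36·(27.88 − (-1.478))
69.28 m = 75998  ⇒  m ≈ 1097 g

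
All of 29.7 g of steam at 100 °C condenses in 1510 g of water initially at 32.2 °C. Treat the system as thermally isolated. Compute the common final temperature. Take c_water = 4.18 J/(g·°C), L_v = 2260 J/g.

Setting the total heat transfer to zero:
steam→water at 100 °C releases m L_v = 29.7·2260 = 67122; condensate cools 100→T: 29.7·4.18·(T − 100) = 124.15(T − 100); original water: 6311.8(T − 32.2)
6435.9 T = 67122 + 12415 + 203240 = 282777
T ≈ 43.94 °C (< 100 °C, so full condensation is consistent).

T_f ≈ 43.9 °C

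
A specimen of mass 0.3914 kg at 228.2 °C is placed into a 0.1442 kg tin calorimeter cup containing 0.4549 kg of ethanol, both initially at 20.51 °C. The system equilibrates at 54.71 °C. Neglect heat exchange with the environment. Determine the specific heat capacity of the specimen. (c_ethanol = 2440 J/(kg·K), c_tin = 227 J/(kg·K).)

c ≈ 576 J/(kg·K)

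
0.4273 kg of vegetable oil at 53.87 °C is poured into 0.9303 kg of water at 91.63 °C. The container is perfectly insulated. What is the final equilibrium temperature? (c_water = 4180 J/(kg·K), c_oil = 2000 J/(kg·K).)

T_f ≈ 84.8 °C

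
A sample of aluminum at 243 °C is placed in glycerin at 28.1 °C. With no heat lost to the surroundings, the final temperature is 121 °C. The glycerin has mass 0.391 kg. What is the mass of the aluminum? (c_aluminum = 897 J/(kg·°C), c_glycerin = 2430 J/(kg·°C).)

m ≈ 0.807 kg

Let T be the final temperature. ΣQ_i = 0:
m·897·(121 − 243) + 0.391·2430·(121 − 28.1) = 0
-109434 m = -88267
m = -88267/-109434 ≈ 0.8066 kg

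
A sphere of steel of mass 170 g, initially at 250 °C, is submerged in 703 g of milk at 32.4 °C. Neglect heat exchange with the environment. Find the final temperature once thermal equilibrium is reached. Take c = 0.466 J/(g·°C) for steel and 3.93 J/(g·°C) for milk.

Setting the total heat transfer to zero:
170·0.466·(T − 250) + 703·3.93·(T − 32.4) = 0
79.22(T − 250) + 2762.8(T − 32.4) = 0
2842 T = 109319
T = 109319 / 2842 = 38.5 °C

T_f ≈ 38.5 °C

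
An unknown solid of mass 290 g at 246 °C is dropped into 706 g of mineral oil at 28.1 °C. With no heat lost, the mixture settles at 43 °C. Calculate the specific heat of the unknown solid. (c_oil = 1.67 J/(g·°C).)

Conservation of energy gives ΣQ = 0:
290·c·(43 − 246) + 706·1.67·(43 − 28.1) = 0
-58870 c = -17567
c = -17567/-58870 ≈ 0.2984 J/(g·°C)

c ≈ 0.298 J/(g·°C)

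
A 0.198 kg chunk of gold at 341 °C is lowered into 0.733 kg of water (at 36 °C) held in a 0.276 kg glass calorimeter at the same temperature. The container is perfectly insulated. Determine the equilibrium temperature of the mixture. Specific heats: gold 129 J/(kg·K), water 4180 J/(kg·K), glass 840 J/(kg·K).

T_f ≈ 38.3 °C

Heat gained plus heat lost sum to zero:
0.198×129×(T − 341) + 0.733×4180×(T − 36) + 0.276×840×(T − 36) = 0
25.54(T − 341) + 3063.9(T − 36) + 231.84(T − 36) = 0
(25.54 + 3063.9 + 231.84) T = 25.54×341 + 3063.9×36 + 231.84×36
T = 127358/3321.3 ≈ 38.35 °C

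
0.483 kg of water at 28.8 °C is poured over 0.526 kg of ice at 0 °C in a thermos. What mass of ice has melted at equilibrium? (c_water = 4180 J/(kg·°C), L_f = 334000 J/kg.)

Water can give up m c ΔT = 0.483×4180×28.8 = 58145 J before reaching 0 °C.
Melting all 0.526 kg of ice would need 0.526×334000 = 175684 J.
58145 J < 175684 J, so only part of the ice melts and the system sits at 0 °C.
m_melted×334000 = 58145  ⇒  m_melted ≈ 0.1741 kg.

m_melted ≈ 0.174 kg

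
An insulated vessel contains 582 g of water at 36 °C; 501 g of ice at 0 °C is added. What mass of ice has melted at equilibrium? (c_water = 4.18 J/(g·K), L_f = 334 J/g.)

m_melted ≈ 262 g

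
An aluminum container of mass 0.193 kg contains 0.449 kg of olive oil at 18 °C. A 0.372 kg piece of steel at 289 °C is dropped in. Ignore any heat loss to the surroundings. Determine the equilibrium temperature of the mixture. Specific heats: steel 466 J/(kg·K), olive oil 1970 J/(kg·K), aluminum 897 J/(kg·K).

Setting the total heat transfer to zero:
0.372×466×(T − 289) + 0.449×1970×(T − 18) + 0.193×897×(T − 18) = 0
1231 T = 69136
T ≈ 56.16 °C

T_f ≈ 56.2 °C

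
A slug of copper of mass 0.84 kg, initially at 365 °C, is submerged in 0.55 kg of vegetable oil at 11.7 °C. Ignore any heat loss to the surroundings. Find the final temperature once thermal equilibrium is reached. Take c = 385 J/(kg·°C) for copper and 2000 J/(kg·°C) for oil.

T_f = Σ m_i c_i T_i / Σ m_i c_i:
T_f = (323.4·365 + 1100·11.7) / (323.4 + 1100)
    = 130911 / 1423.4 ≈ 91.97 °C

T_f ≈ 92.0 °C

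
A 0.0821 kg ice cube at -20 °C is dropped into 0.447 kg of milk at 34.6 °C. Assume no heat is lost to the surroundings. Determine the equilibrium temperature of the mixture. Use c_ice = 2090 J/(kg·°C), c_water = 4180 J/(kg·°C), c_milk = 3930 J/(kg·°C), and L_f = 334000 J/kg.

T_f ≈ 14.3 °C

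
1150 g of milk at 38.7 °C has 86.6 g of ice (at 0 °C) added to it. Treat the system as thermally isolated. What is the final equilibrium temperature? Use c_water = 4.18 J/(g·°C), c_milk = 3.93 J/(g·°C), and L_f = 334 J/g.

Conservation of energy gives ΣQ = 0:
fusion: m_ice L_f = 86.6×334 = 28924; meltwater 0→T: 86.6×4.18×T = 361.99 T; milk: 4519.5(T − 38.7)
4881.5 T = 174905 − 28924 = 145980
T ≈ 29.90 °C. Since T > 0 °C, the all-ice-melts assumption holds.

T_f ≈ 29.9 °C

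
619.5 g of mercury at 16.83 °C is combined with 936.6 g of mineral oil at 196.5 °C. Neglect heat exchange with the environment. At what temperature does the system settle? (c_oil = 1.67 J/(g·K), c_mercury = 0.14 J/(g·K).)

T_f ≈ 187.1 °C

Net heat exchanged in the isolated system is zero:
936.6·1.67·(T − 196.5) + 619.5·0.14·(T − 16.83) = 0
1564.1(T − 196.5) + 86.73(T − 16.83) = 0
1650.9 T = 308810
T = 308810 / 1650.9 = 187 °C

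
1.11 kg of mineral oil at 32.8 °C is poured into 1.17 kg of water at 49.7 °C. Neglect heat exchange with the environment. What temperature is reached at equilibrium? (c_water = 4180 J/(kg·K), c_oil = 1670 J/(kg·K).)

T_f ≈ 45.1 °C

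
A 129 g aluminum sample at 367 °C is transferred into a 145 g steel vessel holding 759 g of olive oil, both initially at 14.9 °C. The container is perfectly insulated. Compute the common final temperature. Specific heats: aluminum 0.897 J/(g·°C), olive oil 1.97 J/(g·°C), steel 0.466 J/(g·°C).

T_f ≈ 39.2 °C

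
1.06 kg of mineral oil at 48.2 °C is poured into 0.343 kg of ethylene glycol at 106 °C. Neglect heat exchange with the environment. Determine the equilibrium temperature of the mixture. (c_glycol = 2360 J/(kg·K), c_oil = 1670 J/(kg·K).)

T_f ≈ 66.3 °C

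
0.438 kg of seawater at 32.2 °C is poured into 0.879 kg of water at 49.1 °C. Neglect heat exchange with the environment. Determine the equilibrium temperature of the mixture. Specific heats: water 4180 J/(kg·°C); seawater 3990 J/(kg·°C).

Heat gained plus heat lost sum to zero:
0.879×4180×(T − 49.1) + 0.438×3990×(T − 32.2) = 0
(3674.2 + 1747.6) T = 3674.2×49.1 + 1747.6×32.2
T = 236678/5421.8 ≈ 43.65 °C

T_f ≈ 43.7 °C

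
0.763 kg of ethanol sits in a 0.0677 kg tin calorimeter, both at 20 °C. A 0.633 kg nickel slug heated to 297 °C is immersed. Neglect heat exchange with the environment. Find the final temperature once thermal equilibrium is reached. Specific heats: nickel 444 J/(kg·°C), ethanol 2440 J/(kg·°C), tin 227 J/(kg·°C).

T_f ≈ 56.1 °C

Taking heat into each body as positive, Σ m c ΔT = 0:
0.633*444*(T − 297) + 0.763*2440*(T − 20) + 0.0677*227*(T − 20) = 0
2158.1 T = 121014
T ≈ 56.07 °C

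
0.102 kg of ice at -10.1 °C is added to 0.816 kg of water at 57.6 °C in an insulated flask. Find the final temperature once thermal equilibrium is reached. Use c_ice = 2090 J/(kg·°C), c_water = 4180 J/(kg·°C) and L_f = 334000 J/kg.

T_f ≈ 41.8 °C

Taking heat into each body as positive, Σ m c ΔT = 0:
warm ice to 0 °C: 0.102·2090·(0 − (-10.1)) = 2153.1
  latent heat to melt: 0.102·334000 = 34068
  warm the meltwater: 426.36 T
  water: 3410.9(T − 57.6)
3837.2 T = 196467 − 36221 = 160246
T ≈ 41.76 °C (positive, so assuming full melt was valid).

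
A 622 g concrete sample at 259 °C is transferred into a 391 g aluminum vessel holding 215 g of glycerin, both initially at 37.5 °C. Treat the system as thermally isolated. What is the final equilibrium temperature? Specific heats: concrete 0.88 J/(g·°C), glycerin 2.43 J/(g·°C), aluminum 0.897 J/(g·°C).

Taking heat into each body as positive, Σ m c ΔT = 0:
622·0.88·(T − 259) + 215·2.43·(T − 37.5) + 391·0.897·(T − 37.5) = 0
547.36(T − 259) + 522.45(T − 37.5) + 350.73(T − 37.5) = 0
(547.36 + 522.45 + 350.73) T = 547.36·259 + 522.45·37.5 + 350.73·37.5
T = 174510 / 1420.5 = 123 °C

T_f ≈ 122.8 °C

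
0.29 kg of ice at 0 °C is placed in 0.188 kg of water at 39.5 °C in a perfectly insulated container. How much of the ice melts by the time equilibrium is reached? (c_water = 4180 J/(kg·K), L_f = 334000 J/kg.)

m_melted ≈ 0.0929 kg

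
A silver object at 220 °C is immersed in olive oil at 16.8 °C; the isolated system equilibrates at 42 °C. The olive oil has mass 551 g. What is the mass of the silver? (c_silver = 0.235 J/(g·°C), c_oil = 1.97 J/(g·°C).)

Heat lost by the silver = heat gained by the oil:
m·0.235·(220 − 42) = 551·1.97·(42 − 16.8)
41.83 m = 27354  ⇒  m ≈ 653.9 g

m ≈ 654 g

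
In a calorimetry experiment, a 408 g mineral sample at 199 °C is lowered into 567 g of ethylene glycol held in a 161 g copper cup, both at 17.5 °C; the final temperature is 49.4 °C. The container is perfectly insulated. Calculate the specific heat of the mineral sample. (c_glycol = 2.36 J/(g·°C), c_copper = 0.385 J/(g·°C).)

c ≈ 0.732 J/(g·°C)

Heat gained plus heat lost sum to zero:
408×c×(49.4 − 199) + 567×2.36×(49.4 − 17.5) + 161×0.385×(49.4 − 17.5) = 0
-61037 c = -44663
c = -44663/-61037 ≈ 0.7317 J/(g·°C)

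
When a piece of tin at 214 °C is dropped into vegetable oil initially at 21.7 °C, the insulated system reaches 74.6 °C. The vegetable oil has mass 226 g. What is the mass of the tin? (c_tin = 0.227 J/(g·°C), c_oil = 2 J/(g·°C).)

Heat lost by the tin = heat gained by the oil:
m·0.227·(214 − 74.6) = 226·2·(74.6 − 21.7)
31.64 m = 23911  ⇒  m ≈ 755.6 g

m ≈ 756 g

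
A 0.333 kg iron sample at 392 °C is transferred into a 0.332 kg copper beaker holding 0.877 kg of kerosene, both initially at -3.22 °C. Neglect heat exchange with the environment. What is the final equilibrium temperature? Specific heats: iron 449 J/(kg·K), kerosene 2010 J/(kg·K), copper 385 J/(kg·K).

T_f ≈ 25.7 °C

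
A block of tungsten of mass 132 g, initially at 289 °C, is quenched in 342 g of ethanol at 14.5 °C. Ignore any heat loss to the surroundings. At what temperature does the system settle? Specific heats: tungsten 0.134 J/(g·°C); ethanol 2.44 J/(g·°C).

Heat lost by the tungsten equals heat gained by the ethanol:
132×0.134×(289 − T) = 342×2.44×(T − 14.5)
17.69(289 − T) = 834.48(T − 14.5)
852.17 T = 17212  ⇒  T ≈ 20.20 °C

T_f ≈ 20.2 °C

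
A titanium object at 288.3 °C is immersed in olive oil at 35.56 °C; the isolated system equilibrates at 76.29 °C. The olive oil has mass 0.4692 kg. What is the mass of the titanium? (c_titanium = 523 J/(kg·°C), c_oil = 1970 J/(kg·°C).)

m ≈ 0.34 kg

Heat lost by the titanium = heat gained by the oil:
m·523·(288.3 − 76.29) = 0.4692·1970·(76.29 − 35.56)
110881 m = 37648  ⇒  m ≈ 0.3395 kg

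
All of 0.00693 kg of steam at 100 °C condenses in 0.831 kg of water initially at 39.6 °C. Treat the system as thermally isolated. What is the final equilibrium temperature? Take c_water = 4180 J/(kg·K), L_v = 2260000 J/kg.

Energy balance with sensible and latent terms:
steam→water at 100 °C releases m L_v = 0.00693×2260000 = 15662; condensate cools 100→T: 0.00693×4180×(T − 100) = 28.97(T − 100); water warms: 0.831×4180×(T − 39.6) = 3473.6(T − 39.6)
3502.5 T = 15662 + 2896.7 + 137554 = 156112
T ≈ 44.57 °C (< 100 °C, so full condensation is consistent).

T_f ≈ 44.6 °C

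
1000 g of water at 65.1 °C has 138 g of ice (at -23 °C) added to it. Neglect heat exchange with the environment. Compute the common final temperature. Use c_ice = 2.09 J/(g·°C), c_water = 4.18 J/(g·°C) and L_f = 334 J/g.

T_f ≈ 46.1 °C

Heat gained plus heat lost sum to zero:
warm ice to 0 °C: 138·2.09·(0 − (-23)) = 6633.7; latent heat to melt: 138·334 = 46092; meltwater 0→T: 138·4.18·T = 576.84 T; water: 4180(T − 65.1)
4756.8 T = 272118 − 52726 = 219392
T ≈ 46.12 °C. Since T > 0 °C, the all-ice-melts assumption holds.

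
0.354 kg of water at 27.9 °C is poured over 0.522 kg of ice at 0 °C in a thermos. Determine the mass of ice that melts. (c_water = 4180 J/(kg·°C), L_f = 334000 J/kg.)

Cooling the water to 0 °C releases 0.354·4180·27.9 = 41284 J.
Fully melting the ice requires m_ice L_f = 0.522·334000 = 174348 J.
Since 41284 < 174348 J, not all the ice melts; equilibrium is at 0 °C.
m_melt = 41284 / L_f = 0.1236 kg.

m_melted ≈ 0.124 kg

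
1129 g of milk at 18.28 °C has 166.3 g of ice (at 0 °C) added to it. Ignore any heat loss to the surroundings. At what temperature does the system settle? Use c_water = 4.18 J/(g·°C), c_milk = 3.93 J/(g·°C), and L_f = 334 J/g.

Net heat exchanged in the isolated system is zero:
latent heat to melt: 166.3·334 = 55544
  meltwater 0→T: 166.3·4.18·T = 695.13 T
  milk cools: 1129·3.93·(T − 18.28) = 4437(T − 18.28)
5132.1 T = 81108 − 55544 = 25564
T ≈ 4.98 °C — above 0 °C, consistent with complete melting.

T_f ≈ 5.0 °C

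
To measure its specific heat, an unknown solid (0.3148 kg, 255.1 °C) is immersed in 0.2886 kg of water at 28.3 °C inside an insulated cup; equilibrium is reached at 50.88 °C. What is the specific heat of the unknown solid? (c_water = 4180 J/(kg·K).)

Heat lost by the unknown solid = heat gained by the water:
0.3148·c·(255.1 − 50.88) = 0.2886·4180·(50.88 − 28.3)
64.29 c = 27239  ⇒  c ≈ 423.7 J/(kg·K)

c ≈ 424 J/(kg·K)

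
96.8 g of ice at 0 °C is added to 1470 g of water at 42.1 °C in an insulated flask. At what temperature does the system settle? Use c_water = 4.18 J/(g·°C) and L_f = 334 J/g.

T_f ≈ 34.6 °C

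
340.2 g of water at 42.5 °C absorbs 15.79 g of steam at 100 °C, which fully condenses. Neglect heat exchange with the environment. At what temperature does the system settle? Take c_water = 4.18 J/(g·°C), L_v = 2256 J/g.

Energy balance with sensible and latent terms:
steam→water at 100 °C releases m L_v = 15.79×2256 = 35622
  condensate cools 100→T: 15.79×4.18×(T − 100) = 66(T − 100)
  original water: 1422(T − 42.5)
1488 T = 35622 + 6600.2 + 60437 = 102659
T ≈ 68.99 °C — below 100 °C, confirming all the steam condensed.

T_f ≈ 69.0 °C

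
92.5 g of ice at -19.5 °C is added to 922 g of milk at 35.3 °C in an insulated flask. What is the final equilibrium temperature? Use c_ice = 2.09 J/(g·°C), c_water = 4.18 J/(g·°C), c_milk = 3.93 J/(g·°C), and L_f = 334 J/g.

T_f ≈ 23.3 °C

Net heat exchanged in the isolated system is zero:
ice -19.5→0 °C: 92.5×2.09×19.5 = 3769.8
  fusion: m_ice L_f = 92.5×334 = 30895
  warm the meltwater: 386.65 T
  milk: 3623.5(T − 35.3)
4010.1 T = 127908 − 34665 = 93243
T ≈ 23.25 °C (positive, so assuming full melt was valid).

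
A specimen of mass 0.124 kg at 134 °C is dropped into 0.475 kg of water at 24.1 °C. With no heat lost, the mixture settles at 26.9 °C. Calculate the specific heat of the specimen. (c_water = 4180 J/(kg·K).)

m_s c (T_s − T_f) = m_water c_water (T_f − T_0):
0.124×c×(134 − 26.9) = 0.475×4180×(26.9 − 24.1)
13.28 c = 5559.4  ⇒  c ≈ 418.6 J/(kg·K)

c ≈ 419 J/(kg·K)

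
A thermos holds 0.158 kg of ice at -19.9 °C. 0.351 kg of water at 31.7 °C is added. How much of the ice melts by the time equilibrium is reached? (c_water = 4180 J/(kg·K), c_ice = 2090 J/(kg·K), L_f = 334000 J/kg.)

Water can give up m c ΔT = 0.351·4180·31.7 = 46510 J before reaching 0 °C.
Warming the ice to 0 °C takes 0.158·2090·19.9 = 6571.4 J, leaving 39938 J for melting.
Melting all 0.158 kg of ice would need 0.158·334000 = 52772 J.
Since 39938 < 52772 J, not all the ice melts; equilibrium is at 0 °C.
m_melt = 39938 / L_f = 0.1196 kg.

m_melted ≈ 0.12 kg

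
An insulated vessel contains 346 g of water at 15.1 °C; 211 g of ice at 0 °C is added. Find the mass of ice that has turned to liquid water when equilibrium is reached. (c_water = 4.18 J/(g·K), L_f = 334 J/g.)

m_melted ≈ 65.4 g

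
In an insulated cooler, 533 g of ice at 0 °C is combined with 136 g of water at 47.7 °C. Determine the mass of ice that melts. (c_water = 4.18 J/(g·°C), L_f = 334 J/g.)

m_melted ≈ 81.2 g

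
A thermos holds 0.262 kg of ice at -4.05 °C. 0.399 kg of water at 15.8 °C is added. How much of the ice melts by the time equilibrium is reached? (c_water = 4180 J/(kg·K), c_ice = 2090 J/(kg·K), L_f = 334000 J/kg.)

m_melted ≈ 0.0723 kg

Cooling the water to 0 °C releases 0.399×4180×15.8 = 26352 J.
Warming the ice to 0 °C takes 0.262×2090×4.05 = 2217.7 J, leaving 24134 J for melting.
Fully melting the ice requires m_ice L_f = 0.262×334000 = 87508 J.
That's not enough to melt it all — equilibrium is at 0 °C with ice remaining.
Mass melted = 24134/334000 ≈ 0.07226 kg.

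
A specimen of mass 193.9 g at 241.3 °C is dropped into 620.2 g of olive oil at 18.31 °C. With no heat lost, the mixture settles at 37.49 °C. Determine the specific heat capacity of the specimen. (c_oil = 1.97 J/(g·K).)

c ≈ 0.593 J/(g·K)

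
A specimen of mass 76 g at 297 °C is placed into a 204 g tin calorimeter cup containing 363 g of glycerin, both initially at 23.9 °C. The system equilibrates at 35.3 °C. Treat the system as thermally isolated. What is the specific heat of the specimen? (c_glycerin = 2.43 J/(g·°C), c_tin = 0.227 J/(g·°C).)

c ≈ 0.532 J/(g·°C)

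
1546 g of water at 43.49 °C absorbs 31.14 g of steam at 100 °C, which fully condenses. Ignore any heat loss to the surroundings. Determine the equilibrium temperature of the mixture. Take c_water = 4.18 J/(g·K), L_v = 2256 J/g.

Sum of m c ΔT and latent-heat terms is zero:
steam→water at 100 °C releases m L_v = 31.14×2256 = 70252; condensate cools 100→T: 31.14×4.18×(T − 100) = 130.17(T − 100); original water: 6462.3(T − 43.49)
6592.4 T = 70252 + 13017 + 281045 = 364313
T ≈ 55.26 °C (< 100 °C, so full condensation is consistent).

T_f ≈ 55.3 °C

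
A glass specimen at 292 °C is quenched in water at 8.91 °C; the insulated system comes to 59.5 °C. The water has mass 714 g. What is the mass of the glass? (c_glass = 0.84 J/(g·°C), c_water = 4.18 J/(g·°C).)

m ≈ 773 g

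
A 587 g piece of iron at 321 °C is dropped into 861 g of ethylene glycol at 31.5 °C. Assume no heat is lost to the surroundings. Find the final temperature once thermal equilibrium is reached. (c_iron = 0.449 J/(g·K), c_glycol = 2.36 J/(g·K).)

T_f ≈ 64.7 °C

Heat gained plus heat lost sum to zero:
587×0.449×(T − 321) + 861×2.36×(T − 31.5) = 0
263.56(T − 321) + 2032(T − 31.5) = 0
2295.5 T = 148610
T = 148610 / 2295.5 = 64.7 °C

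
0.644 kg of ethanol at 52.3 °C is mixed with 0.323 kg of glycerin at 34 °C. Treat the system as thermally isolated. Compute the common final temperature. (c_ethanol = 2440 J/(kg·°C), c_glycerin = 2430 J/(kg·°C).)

With ΣQ=0 the equilibrium temperature is the m·c-weighted mean:
T_f = (1571.4×52.3 + 784.89×34) / (1571.4 + 784.89)
    = 108868 / 2356.2 ≈ 46.20 °C

T_f ≈ 46.2 °C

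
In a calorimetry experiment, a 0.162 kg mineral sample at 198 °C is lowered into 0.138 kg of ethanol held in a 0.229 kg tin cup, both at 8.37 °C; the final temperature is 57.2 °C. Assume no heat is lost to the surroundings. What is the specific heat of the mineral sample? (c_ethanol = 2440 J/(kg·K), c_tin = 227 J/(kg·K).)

Heat gained plus heat lost sum to zero:
0.162·c·(57.2 − 198) + 0.138·2440·(57.2 − 8.37) + 0.229·227·(57.2 − 8.37) = 0
-22.81 c = -18980
c = -18980/-22.81 ≈ 832.1 J/(kg·K)

c ≈ 832 J/(kg·K)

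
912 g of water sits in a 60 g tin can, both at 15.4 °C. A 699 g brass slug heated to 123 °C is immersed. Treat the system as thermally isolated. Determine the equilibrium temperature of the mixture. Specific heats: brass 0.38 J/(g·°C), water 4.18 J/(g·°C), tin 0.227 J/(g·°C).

Setting the total heat transfer to zero:
699×0.38×(T − 123) + 912×4.18×(T − 15.4) + 60×0.227×(T − 15.4) = 0
265.62(T − 123) + 3812.2(T − 15.4) + 13.62(T − 15.4) = 0
(265.62 + 3812.2 + 13.62) T = 265.62×123 + 3812.2×15.4 + 13.62×15.4
T = 91588/4091.4 ≈ 22.39 °C

T_f ≈ 22.4 °C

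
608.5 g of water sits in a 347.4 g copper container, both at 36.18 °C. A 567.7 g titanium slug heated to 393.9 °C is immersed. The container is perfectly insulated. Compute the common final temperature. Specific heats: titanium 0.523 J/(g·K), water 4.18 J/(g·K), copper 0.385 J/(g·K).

Heat gained plus heat lost sum to zero:
567.7×0.523×(T − 393.9) + 608.5×4.18×(T − 36.18) + 347.4×0.385×(T − 36.18) = 0
296.91(T − 393.9) + 2543.5(T − 36.18) + 133.75(T − 36.18) = 0
2974.2 T = 213816
T = 213816/2974.2 ≈ 71.89 °C

T_f ≈ 71.9 °C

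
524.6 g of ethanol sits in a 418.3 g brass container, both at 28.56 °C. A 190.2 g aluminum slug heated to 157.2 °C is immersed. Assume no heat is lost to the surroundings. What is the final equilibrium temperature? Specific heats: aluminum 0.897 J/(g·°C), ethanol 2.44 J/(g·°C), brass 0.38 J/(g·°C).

T_f ≈ 42.2 °C

T_f is the heat-capacity-weighted average of the initial temperatures:
T_f = (170.61×157.2 + 1280×28.56 + 158.95×28.56) / (170.61 + 1280 + 158.95)
    = 67917 / 1609.6 ≈ 42.20 °C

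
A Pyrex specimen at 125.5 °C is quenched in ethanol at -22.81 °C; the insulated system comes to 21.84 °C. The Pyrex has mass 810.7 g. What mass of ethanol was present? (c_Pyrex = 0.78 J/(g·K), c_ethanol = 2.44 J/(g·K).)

Energy conservation, ΣQ = 0:
810.7×0.78×(21.84 − 125.5) + m×2.44×(21.84 − (-22.81)) = 0
108.95 m = 65549
m = 65549/108.95 ≈ 601.7 g

m ≈ 602 g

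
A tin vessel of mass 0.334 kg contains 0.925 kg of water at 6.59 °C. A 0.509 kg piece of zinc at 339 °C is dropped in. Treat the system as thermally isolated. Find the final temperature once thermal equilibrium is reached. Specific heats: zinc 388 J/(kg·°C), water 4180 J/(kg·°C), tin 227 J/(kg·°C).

Taking heat into each body as positive, Σ m c ΔT = 0:
0.509·388·(T − 339) + 0.925·4180·(T − 6.59) + 0.334·227·(T − 6.59) = 0
4139.8 T = 92930
T = 92930/4139.8 ≈ 22.45 °C

T_f ≈ 22.4 °C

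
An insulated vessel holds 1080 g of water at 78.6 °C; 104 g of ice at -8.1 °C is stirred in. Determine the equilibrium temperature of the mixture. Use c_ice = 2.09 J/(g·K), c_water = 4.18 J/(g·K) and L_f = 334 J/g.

T_f ≈ 64.3 °C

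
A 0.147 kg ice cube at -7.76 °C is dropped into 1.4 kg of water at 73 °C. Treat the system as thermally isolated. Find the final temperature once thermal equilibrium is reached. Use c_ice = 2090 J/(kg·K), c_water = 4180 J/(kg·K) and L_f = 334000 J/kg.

T_f ≈ 58.1 °C

Conservation of energy gives ΣQ = 0:
ice -7.76→0 °C: 0.147×2090×7.76 = 2384.1
  fusion: m_ice L_f = 0.147×334000 = 49098
  meltwater 0→T: 0.147×4180×T = 614.46 T
  water cools: 1.4×4180×(T − 73) = 5852(T − 73)
6466.5 T = 427196 − 51482 = 375714
T ≈ 58.10 °C (positive, so assuming full melt was valid).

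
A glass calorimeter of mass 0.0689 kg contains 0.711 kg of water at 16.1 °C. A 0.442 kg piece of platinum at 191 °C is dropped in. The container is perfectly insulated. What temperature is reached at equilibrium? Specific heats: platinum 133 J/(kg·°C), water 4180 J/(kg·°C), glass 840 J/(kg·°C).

Taking heat into each body as positive, Σ m c ΔT = 0:
0.442×133×(T − 191) + 0.711×4180×(T − 16.1) + 0.0689×840×(T − 16.1) = 0
58.79(T − 191) + 2972(T − 16.1) + 57.88(T − 16.1) = 0
3088.6 T = 60009
T ≈ 19.43 °C

T_f ≈ 19.4 °C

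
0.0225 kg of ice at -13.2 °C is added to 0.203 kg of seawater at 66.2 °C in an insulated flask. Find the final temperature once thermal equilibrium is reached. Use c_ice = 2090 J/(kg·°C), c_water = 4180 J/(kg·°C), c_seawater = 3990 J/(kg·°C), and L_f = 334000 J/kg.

Energy balance with sensible and latent terms:
ice -13.2→0 °C: 0.0225·2090·13.2 = 620.73
  melt ice: 0.0225·334000 = 7515
  warm the meltwater: 94.05 T
  seawater cools: 0.203·3990·(T − 66.2) = 809.97(T − 66.2)
904.02 T = 53620 − 8135.7 = 45484
T ≈ 50.31 °C (positive, so assuming full melt was valid).

T_f ≈ 50.3 °C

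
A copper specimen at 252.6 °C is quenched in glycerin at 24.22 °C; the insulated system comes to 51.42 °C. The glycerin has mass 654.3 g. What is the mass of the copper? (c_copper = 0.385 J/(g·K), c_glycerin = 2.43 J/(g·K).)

m ≈ 558 g

Heat lost by the copper = heat gained by the glycerin:
m×0.385×(252.6 − 51.42) = 654.3×2.43×(51.42 − 24.22)
77.45 m = 43247  ⇒  m ≈ 558.4 g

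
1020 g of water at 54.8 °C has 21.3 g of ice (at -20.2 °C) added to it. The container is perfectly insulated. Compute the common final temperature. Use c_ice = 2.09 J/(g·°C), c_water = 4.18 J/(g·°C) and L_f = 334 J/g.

T_f ≈ 51.8 °C

Setting the total heat transfer to zero:
warm ice to 0 °C: 21.3×2.09×(0 − (-20.2)) = 899.24; latent heat to melt: 21.3×334 = 7114.2; warm the meltwater: 89.03 T; water: 4263.6(T − 54.8)
4352.6 T = 233645 − 8013.4 = 225632
T ≈ 51.84 °C. Since T > 0 °C, the all-ice-melts assumption holds.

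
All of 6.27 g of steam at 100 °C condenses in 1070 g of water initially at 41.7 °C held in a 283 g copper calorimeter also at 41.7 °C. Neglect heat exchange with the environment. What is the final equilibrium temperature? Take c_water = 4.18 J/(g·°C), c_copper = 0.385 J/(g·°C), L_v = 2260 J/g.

Taking heat into each body as positive, Σ m c ΔT = 0:
condense steam: −6.27·2260 = −14170
  condensed water 100 °C→T: 26.21(T − 100)
  water warms: 1070·4.18·(T − 41.7) = 4472.6(T − 41.7)
  cup: 108.95(T − 41.7)
4607.8 T = 14170 + 2620.9 + 191051 = 207842
T ≈ 45.11 °C, under the boiling point, so the assumption holds.

T_f ≈ 45.1 °C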